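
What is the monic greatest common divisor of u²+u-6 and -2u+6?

1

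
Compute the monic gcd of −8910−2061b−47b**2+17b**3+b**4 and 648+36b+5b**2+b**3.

By polynomial division,
  b**4+17b**3−47b**2−2061b−8910 = (b+12)(b**3+5b**2+36b+648) + (−143b**2−3141b−16686)
  b**3+5b**2+36b+648 = (−(1/143)b+2426/20449)(−143b**2−3141b−16686) + ((5970132/20449)b+53731188/20449)
  −143b**2−3141b−16686 = (−(2924207/5970132)b−2106247/331674)((5970132/20449)b+53731188/20449) + (0)
Last nonzero remainder: (5970132/20449)b+53731188/20449. Dividing through by 5970132/20449 gives the monic gcd b+9.

9+b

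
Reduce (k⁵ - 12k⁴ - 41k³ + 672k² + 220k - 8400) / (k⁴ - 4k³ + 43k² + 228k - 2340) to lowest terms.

Euclidean algorithm in ℚ[k]:
  k⁵ - 12k⁴ - 41k³ + 672k² + 220k - 8400 = (k - 8)(k⁴ - 4k³ + 43k² + 228k - 2340) + (-116k³ + 788k² + 4384k - 27120)
  k⁴ - 4k³ + 43k² + 228k - 2340 = (-(1/116)k - 81/3364)(-116k³ + 788k² + 4384k - 27120) + ((83904/841)k² + (83904/841)k - 2517120/841)
  -116k³ + 788k² + 4384k - 27120 = (-(24389/20976)k + 95033/10488)((83904/841)k² + (83904/841)k - 2517120/841) + (0)
Last nonzero remainder: (83904/841)k² + (83904/841)k - 2517120/841. Dividing through by 83904/841 gives the monic gcd k² + k - 30.
Cancel k² + k - 30 from numerator and denominator to get the reduced form.

(k³ - 13k² + 2k + 280)/(k² - 5k + 78)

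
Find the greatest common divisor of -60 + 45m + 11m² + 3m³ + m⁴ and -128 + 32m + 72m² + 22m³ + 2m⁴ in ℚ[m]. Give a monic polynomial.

-4 + 3m + m²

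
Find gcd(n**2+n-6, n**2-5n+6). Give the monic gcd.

Apply the Euclidean algorithm:
  n**2+n-6 = (n**2-5n+6) + (6n-12)
  n**2-5n+6 = ((1/6)n-1/2)(6n-12) + (0)
Last nonzero remainder: 6n-12. Dividing through by 6 gives the monic gcd n-2.

n-2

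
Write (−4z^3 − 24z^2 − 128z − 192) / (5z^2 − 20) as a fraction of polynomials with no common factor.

(−4z^2 − 16z − 96)/(5z − 10)

Repeated division with remainder:
  −4z^3 − 24z^2 − 128z − 192 = (−(4/5)z − 24/5)(5z^2 − 20) + (−144z − 288)
  5z^2 − 20 = (−(5/144)z + 5/72)(−144z − 288) + (0)
Last nonzero remainder: −144z − 288. Dividing through by −144 gives the monic gcd z + 2.
Cancel z + 2 from numerator and denominator to get the reduced form.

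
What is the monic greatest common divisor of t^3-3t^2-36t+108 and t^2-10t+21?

t-3

Euclidean algorithm in ℚ[t]:
  t^3-3t^2-36t+108 = (t+7)(t^2-10t+21) + (13t-39)
  t^2-10t+21 = ((1/13)t-7/13)(13t-39) + (0)
Last nonzero remainder: 13t-39. Dividing through by 13 gives the monic gcd t-3.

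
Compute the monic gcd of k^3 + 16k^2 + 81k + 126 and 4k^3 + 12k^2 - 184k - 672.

By polynomial division,
  k^3 + 16k^2 + 81k + 126 = (1/4)(4k^3 + 12k^2 - 184k - 672) + (13k^2 + 127k + 294)
  4k^3 + 12k^2 - 184k - 672 = ((4/13)k - 352/169)(13k^2 + 127k + 294) + (-(1680/169)k - 10080/169)
  13k^2 + 127k + 294 = (-(2197/1680)k - 1183/240)(-(1680/169)k - 10080/169) + (0)
Last nonzero remainder: -(1680/169)k - 10080/169. Dividing through by -1680/169 gives the monic gcd k + 6.

k + 6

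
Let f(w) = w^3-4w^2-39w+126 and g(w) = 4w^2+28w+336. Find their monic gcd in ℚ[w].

By polynomial division,
  w^3-4w^2-39w+126 = ((1/4)w-11/4)(4w^2+28w+336) + (-46w+1050)
  4w^2+28w+336 = (-(2/23)w-1372/529)(-46w+1050) + (1618344/529)
  -46w+1050 = (-(12167/809172)w+13225/38532)(1618344/529) + (0)
The last nonzero remainder is the constant 1618344/529, so the polynomials are coprime and gcd = 1.

1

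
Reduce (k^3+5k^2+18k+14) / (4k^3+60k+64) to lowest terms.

(k^2+4k+14)/(4k^2-4k+64)

By polynomial division,
  k^3+5k^2+18k+14 = (1/4)(4k^3+60k+64) + (5k^2+3k-2)
  4k^3+60k+64 = ((4/5)k-12/25)(5k^2+3k-2) + ((1576/25)k+1576/25)
  5k^2+3k-2 = ((125/1576)k-25/788)((1576/25)k+1576/25) + (0)
Last nonzero remainder: (1576/25)k+1576/25. Dividing through by 1576/25 gives the monic gcd k+1.
Cancel k+1 from numerator and denominator to get the reduced form.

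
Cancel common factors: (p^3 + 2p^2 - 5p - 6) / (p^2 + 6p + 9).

Repeated division with remainder:
  p^3 + 2p^2 - 5p - 6 = (p - 4)(p^2 + 6p + 9) + (10p + 30)
  p^2 + 6p + 9 = ((1/10)p + 3/10)(10p + 30) + (0)
Last nonzero remainder: 10p + 30. Dividing through by 10 gives the monic gcd p + 3.
Cancel p + 3 from numerator and denominator to get the reduced form.

(p^2 - p - 2)/(p + 3)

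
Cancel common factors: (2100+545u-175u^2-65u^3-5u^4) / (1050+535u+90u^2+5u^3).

Repeated division with remainder:
  -5u^4-65u^3-175u^2+545u+2100 = (-u+5)(5u^3+90u^2+535u+1050) + (-90u^2-1080u-3150)
  5u^3+90u^2+535u+1050 = (-(1/18)u-1/3)(-90u^2-1080u-3150) + (0)
Last nonzero remainder: -90u^2-1080u-3150. Dividing through by -90 gives the monic gcd u^2+12u+35.
Cancel u^2+12u+35 from numerator and denominator to get the reduced form.

(12-u-u^2)/(6+u)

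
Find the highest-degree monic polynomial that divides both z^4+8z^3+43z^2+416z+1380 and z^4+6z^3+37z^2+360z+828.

Repeated division with remainder:
  z^4+8z^3+43z^2+416z+1380 = (z^4+6z^3+37z^2+360z+828) + (2z^3+6z^2+56z+552)
  z^4+6z^3+37z^2+360z+828 = ((1/2)z+3/2)(2z^3+6z^2+56z+552) + (0)
Last nonzero remainder: 2z^3+6z^2+56z+552. Dividing through by 2 gives the monic gcd z^3+3z^2+28z+276.

z^3+3z^2+28z+276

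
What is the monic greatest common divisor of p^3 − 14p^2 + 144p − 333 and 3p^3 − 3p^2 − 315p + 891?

p − 3

Euclidean algorithm in ℚ[p]:
  p^3 − 14p^2 + 144p − 333 = (1/3)(3p^3 − 3p^2 − 315p + 891) + (−13p^2 + 249p − 630)
  3p^3 − 3p^2 − 315p + 891 = (−(3/13)p − 708/169)(−13p^2 + 249p − 630) + ((98487/169)p − 295461/169)
  −13p^2 + 249p − 630 = (−(2197/98487)p + 11830/32829)((98487/169)p − 295461/169) + (0)
Last nonzero remainder: (98487/169)p − 295461/169. Dividing through by 98487/169 gives the monic gcd p − 3.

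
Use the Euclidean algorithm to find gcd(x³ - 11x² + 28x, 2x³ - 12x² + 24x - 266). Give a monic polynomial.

By polynomial division,
  x³ - 11x² + 28x = (1/2)(2x³ - 12x² + 24x - 266) + (-5x² + 16x + 133)
  2x³ - 12x² + 24x - 266 = (-(2/5)x + 28/25)(-5x² + 16x + 133) + ((1482/25)x - 10374/25)
  -5x² + 16x + 133 = (-(125/1482)x - 25/78)((1482/25)x - 10374/25) + (0)
Last nonzero remainder: (1482/25)x - 10374/25. Dividing through by 1482/25 gives the monic gcd x - 7.

x - 7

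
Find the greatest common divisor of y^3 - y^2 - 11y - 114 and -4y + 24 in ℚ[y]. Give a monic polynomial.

y - 6

By polynomial division,
  y^3 - y^2 - 11y - 114 = (-(1/4)y^2 - (5/4)y - 19/4)(-4y + 24) + (0)
Last nonzero remainder: -4y + 24. Dividing through by -4 gives the monic gcd y - 6.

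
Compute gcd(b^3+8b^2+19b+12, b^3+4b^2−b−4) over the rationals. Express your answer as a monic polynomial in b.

b^2+5b+4

Repeated division with remainder:
  b^3+8b^2+19b+12 = (b^3+4b^2−b−4) + (4b^2+20b+16)
  b^3+4b^2−b−4 = ((1/4)b−1/4)(4b^2+20b+16) + (0)
Last nonzero remainder: 4b^2+20b+16. Dividing through by 4 gives the monic gcd b^2+5b+4.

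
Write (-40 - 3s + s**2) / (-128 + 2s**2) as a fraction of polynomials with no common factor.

(5 + s)/(16 + 2s)

By polynomial division,
  s**2 - 3s - 40 = (1/2)(2s**2 - 128) + (-3s + 24)
  2s**2 - 128 = (-(2/3)s - 16/3)(-3s + 24) + (0)
Last nonzero remainder: -3s + 24. Dividing through by -3 gives the monic gcd s - 8.
Cancel s - 8 from numerator and denominator to get the reduced form.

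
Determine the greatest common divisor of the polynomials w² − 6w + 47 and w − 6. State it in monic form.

1

Repeated division with remainder:
  w² − 6w + 47 = (w)(w − 6) + (47)
  w − 6 = ((1/47)w − 6/47)(47) + (0)
The last nonzero remainder is the constant 47, so the polynomials are coprime and gcd = 1.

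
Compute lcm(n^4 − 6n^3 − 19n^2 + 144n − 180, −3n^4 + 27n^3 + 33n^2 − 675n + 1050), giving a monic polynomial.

n^6 − 18n^5 + 88n^4 + 162n^3 − 2573n^2 + 7200n − 6300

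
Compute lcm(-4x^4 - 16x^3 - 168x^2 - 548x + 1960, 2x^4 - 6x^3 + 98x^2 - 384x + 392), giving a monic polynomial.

x^5 + 2x^4 + 34x^3 + 53x^2 - 764x + 980

By polynomial division,
  -4x^4 - 16x^3 - 168x^2 - 548x + 1960 = (-2)(2x^4 - 6x^3 + 98x^2 - 384x + 392) + (-28x^3 + 28x^2 - 1316x + 2744)
  2x^4 - 6x^3 + 98x^2 - 384x + 392 = (-(1/14)x + 1/7)(-28x^3 + 28x^2 - 1316x + 2744) + (0)
Last nonzero remainder: -28x^3 + 28x^2 - 1316x + 2744. Dividing through by -28 gives the monic gcd x^3 - x^2 + 47x - 98.
Then lcm(f, g) = f·g / gcd(f, g); expanding and making the result monic gives the answer.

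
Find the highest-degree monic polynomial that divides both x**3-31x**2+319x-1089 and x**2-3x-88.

Repeated division with remainder:
  x**3-31x**2+319x-1089 = (x-28)(x**2-3x-88) + (323x-3553)
  x**2-3x-88 = ((1/323)x+8/323)(323x-3553) + (0)
Last nonzero remainder: 323x-3553. Dividing through by 323 gives the monic gcd x-11.

x-11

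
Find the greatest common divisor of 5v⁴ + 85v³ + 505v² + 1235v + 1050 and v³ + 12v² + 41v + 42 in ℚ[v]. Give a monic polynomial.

Euclidean algorithm in ℚ[v]:
  5v⁴ + 85v³ + 505v² + 1235v + 1050 = (5v + 25)(v³ + 12v² + 41v + 42) + (0)
The last nonzero remainder v³ + 12v² + 41v + 42 is already monic.

v³ + 12v² + 41v + 42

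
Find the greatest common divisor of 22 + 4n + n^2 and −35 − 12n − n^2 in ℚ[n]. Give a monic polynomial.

By polynomial division,
  n^2 + 4n + 22 = (−1)(−n^2 − 12n − 35) + (−8n − 13)
  −n^2 − 12n − 35 = ((1/8)n + 83/64)(−8n − 13) + (−1161/64)
  −8n − 13 = ((512/1161)n + 832/1161)(−1161/64) + (0)
The last nonzero remainder is the constant −1161/64, so the polynomials are coprime and gcd = 1.

1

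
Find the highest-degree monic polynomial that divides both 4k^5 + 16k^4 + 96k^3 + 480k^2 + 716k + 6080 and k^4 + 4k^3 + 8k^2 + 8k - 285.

Apply the Euclidean algorithm:
  4k^5 + 16k^4 + 96k^3 + 480k^2 + 716k + 6080 = (4k)(k^4 + 4k^3 + 8k^2 + 8k - 285) + (64k^3 + 448k^2 + 1856k + 6080)
  k^4 + 4k^3 + 8k^2 + 8k - 285 = ((1/64)k - 3/64)(64k^3 + 448k^2 + 1856k + 6080) + (0)
Last nonzero remainder: 64k^3 + 448k^2 + 1856k + 6080. Dividing through by 64 gives the monic gcd k^3 + 7k^2 + 29k + 95.

k^3 + 7k^2 + 29k + 95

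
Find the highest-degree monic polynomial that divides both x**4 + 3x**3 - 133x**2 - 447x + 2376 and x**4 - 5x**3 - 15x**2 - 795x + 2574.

x**2 - 14x + 33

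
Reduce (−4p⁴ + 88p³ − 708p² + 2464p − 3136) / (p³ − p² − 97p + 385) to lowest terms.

(−4p³ + 60p² − 288p + 448)/(p² + 6p − 55)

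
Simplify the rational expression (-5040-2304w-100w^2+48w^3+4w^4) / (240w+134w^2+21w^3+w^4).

(-168-4w+4w^2)/(8w+w^2)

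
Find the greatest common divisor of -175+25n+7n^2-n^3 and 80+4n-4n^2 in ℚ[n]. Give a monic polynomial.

-5+n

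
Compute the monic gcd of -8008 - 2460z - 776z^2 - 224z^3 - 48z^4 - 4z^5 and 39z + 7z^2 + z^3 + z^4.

13 - 2z + z^2

Repeated division with remainder:
  -4z^5 - 48z^4 - 224z^3 - 776z^2 - 2460z - 8008 = (-4z - 44)(z^4 + z^3 + 7z^2 + 39z) + (-152z^3 - 312z^2 - 744z - 8008)
  z^4 + z^3 + 7z^2 + 39z = (-(1/152)z + 5/722)(-152z^3 - 312z^2 - 744z - 8008) + ((1540/361)z^2 - (3080/361)z + 20020/361)
  -152z^3 - 312z^2 - 744z - 8008 = (-(13718/385)z - 722/5)((1540/361)z^2 - (3080/361)z + 20020/361) + (0)
Last nonzero remainder: (1540/361)z^2 - (3080/361)z + 20020/361. Dividing through by 1540/361 gives the monic gcd z^2 - 2z + 13.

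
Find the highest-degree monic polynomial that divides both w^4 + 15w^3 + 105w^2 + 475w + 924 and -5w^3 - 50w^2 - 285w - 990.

w^2 + 4w + 33

Apply the Euclidean algorithm:
  w^4 + 15w^3 + 105w^2 + 475w + 924 = (-(1/5)w - 1)(-5w^3 - 50w^2 - 285w - 990) + (-2w^2 - 8w - 66)
  -5w^3 - 50w^2 - 285w - 990 = ((5/2)w + 15)(-2w^2 - 8w - 66) + (0)
Last nonzero remainder: -2w^2 - 8w - 66. Dividing through by -2 gives the monic gcd w^2 + 4w + 33.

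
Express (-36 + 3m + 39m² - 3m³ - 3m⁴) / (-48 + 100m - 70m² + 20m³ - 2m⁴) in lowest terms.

Euclidean algorithm in ℚ[m]:
  -3m⁴ - 3m³ + 39m² + 3m - 36 = (3/2)(-2m⁴ + 20m³ - 70m² + 100m - 48) + (-33m³ + 144m² - 147m + 36)
  -2m⁴ + 20m³ - 70m² + 100m - 48 = ((2/33)m - 124/363)(-33m³ + 144m² - 147m + 36) + (-(1440/121)m² + (5760/121)m - 4320/121)
  -33m³ + 144m² - 147m + 36 = ((1331/480)m - 121/120)(-(1440/121)m² + (5760/121)m - 4320/121) + (0)
Last nonzero remainder: -(1440/121)m² + (5760/121)m - 4320/121. Dividing through by -1440/121 gives the monic gcd m² - 4m + 3.
Cancel m² - 4m + 3 from numerator and denominator to get the reduced form.

(12 + 15m + 3m²)/(16 - 12m + 2m²)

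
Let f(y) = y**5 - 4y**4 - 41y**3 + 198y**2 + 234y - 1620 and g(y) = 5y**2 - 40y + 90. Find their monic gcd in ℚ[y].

Apply the Euclidean algorithm:
  y**5 - 4y**4 - 41y**3 + 198y**2 + 234y - 1620 = ((1/5)y**3 + (4/5)y**2 - (27/5)y - 18)(5y**2 - 40y + 90) + (0)
Last nonzero remainder: 5y**2 - 40y + 90. Dividing through by 5 gives the monic gcd y**2 - 8y + 18.

y**2 - 8y + 18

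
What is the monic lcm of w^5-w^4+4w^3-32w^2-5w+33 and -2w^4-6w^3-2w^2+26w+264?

Repeated division with remainder:
  w^5-w^4+4w^3-32w^2-5w+33 = (-(1/2)w+2)(-2w^4-6w^3-2w^2+26w+264) + (15w^3-15w^2+75w-495)
  -2w^4-6w^3-2w^2+26w+264 = (-(2/15)w-8/15)(15w^3-15w^2+75w-495) + (0)
Last nonzero remainder: 15w^3-15w^2+75w-495. Dividing through by 15 gives the monic gcd w^3-w^2+5w-33.
Then lcm(f, g) = f·g / gcd(f, g); expanding and making the result monic gives the answer.

w^6+3w^5-16w^3-133w^2+13w+132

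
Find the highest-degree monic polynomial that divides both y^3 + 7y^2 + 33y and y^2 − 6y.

y

Apply the Euclidean algorithm:
  y^3 + 7y^2 + 33y = (y + 13)(y^2 − 6y) + (111y)
  y^2 − 6y = ((1/111)y − 2/37)(111y) + (0)
Last nonzero remainder: 111y. Dividing through by 111 gives the monic gcd y.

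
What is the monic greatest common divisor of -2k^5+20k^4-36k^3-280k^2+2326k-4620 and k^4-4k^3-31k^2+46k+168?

k^2-10k+21

Repeated division with remainder:
  -2k^5+20k^4-36k^3-280k^2+2326k-4620 = (-2k+12)(k^4-4k^3-31k^2+46k+168) + (-50k^3+184k^2+2110k-6636)
  k^4-4k^3-31k^2+46k+168 = (-(1/50)k+4/625)(-50k^3+184k^2+2110k-6636) + ((6264/625)k^2-(12528/125)k+131544/625)
  -50k^3+184k^2+2110k-6636 = (-(15625/3132)k-49375/1566)((6264/625)k^2-(12528/125)k+131544/625) + (0)
Last nonzero remainder: (6264/625)k^2-(12528/125)k+131544/625. Dividing through by 6264/625 gives the monic gcd k^2-10k+21.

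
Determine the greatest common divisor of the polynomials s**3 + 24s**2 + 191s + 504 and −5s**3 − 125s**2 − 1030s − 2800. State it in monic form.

s**2 + 15s + 56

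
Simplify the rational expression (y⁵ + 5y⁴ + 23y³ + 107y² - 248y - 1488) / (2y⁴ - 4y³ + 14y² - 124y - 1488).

Apply the Euclidean algorithm:
  y⁵ + 5y⁴ + 23y³ + 107y² - 248y - 1488 = ((1/2)y + 7/2)(2y⁴ - 4y³ + 14y² - 124y - 1488) + (30y³ + 120y² + 930y + 3720)
  2y⁴ - 4y³ + 14y² - 124y - 1488 = ((1/15)y - 2/5)(30y³ + 120y² + 930y + 3720) + (0)
Last nonzero remainder: 30y³ + 120y² + 930y + 3720. Dividing through by 30 gives the monic gcd y³ + 4y² + 31y + 124.
Cancel y³ + 4y² + 31y + 124 from numerator and denominator to get the reduced form.

(y² + y - 12)/(2y - 12)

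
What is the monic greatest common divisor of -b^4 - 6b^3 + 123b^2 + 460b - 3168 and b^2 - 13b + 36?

Repeated division with remainder:
  -b^4 - 6b^3 + 123b^2 + 460b - 3168 = (-b^2 - 19b - 88)(b^2 - 13b + 36) + (0)
The last nonzero remainder b^2 - 13b + 36 is already monic.

b^2 - 13b + 36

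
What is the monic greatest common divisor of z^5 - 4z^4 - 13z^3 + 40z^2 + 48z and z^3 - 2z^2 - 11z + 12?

By polynomial division,
  z^5 - 4z^4 - 13z^3 + 40z^2 + 48z = (z^2 - 2z - 6)(z^3 - 2z^2 - 11z + 12) + (-6z^2 + 6z + 72)
  z^3 - 2z^2 - 11z + 12 = (-(1/6)z + 1/6)(-6z^2 + 6z + 72) + (0)
Last nonzero remainder: -6z^2 + 6z + 72. Dividing through by -6 gives the monic gcd z^2 - z - 12.

z^2 - z - 12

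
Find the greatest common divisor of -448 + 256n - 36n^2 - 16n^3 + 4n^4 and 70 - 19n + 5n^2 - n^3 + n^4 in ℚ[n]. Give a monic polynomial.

7 - 4n + n^2

Euclidean algorithm in ℚ[n]:
  4n^4 - 16n^3 - 36n^2 + 256n - 448 = (4)(n^4 - n^3 + 5n^2 - 19n + 70) + (-12n^3 - 56n^2 + 332n - 728)
  n^4 - n^3 + 5n^2 - 19n + 70 = (-(1/12)n + 17/36)(-12n^3 - 56n^2 + 332n - 728) + ((532/9)n^2 - (2128/9)n + 3724/9)
  -12n^3 - 56n^2 + 332n - 728 = (-(27/133)n - 234/133)((532/9)n^2 - (2128/9)n + 3724/9) + (0)
Last nonzero remainder: (532/9)n^2 - (2128/9)n + 3724/9. Dividing through by 532/9 gives the monic gcd n^2 - 4n + 7.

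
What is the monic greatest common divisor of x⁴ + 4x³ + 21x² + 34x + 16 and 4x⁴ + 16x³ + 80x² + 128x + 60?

x² + 2x + 1

By polynomial division,
  x⁴ + 4x³ + 21x² + 34x + 16 = (1/4)(4x⁴ + 16x³ + 80x² + 128x + 60) + (x² + 2x + 1)
  4x⁴ + 16x³ + 80x² + 128x + 60 = (4x² + 8x + 60)(x² + 2x + 1) + (0)
The last nonzero remainder x² + 2x + 1 is already monic.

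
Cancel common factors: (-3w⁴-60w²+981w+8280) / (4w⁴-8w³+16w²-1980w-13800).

(-3w+24)/(4w-40)

Euclidean algorithm in ℚ[w]:
  -3w⁴-60w²+981w+8280 = (-3/4)(4w⁴-8w³+16w²-1980w-13800) + (-6w³-48w²-504w-2070)
  4w⁴-8w³+16w²-1980w-13800 = (-(2/3)w+20/3)(-6w³-48w²-504w-2070) + (0)
Last nonzero remainder: -6w³-48w²-504w-2070. Dividing through by -6 gives the monic gcd w³+8w²+84w+345.
Cancel w³+8w²+84w+345 from numerator and denominator to get the reduced form.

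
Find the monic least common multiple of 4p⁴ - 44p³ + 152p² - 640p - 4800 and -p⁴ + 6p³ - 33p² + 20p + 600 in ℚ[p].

p⁵ - 16p⁴ + 93p³ - 350p² - 400p + 6000

Apply the Euclidean algorithm:
  4p⁴ - 44p³ + 152p² - 640p - 4800 = (-4)(-p⁴ + 6p³ - 33p² + 20p + 600) + (-20p³ + 20p² - 560p - 2400)
  -p⁴ + 6p³ - 33p² + 20p + 600 = ((1/20)p - 1/4)(-20p³ + 20p² - 560p - 2400) + (0)
Last nonzero remainder: -20p³ + 20p² - 560p - 2400. Dividing through by -20 gives the monic gcd p³ - p² + 28p + 120.
Then lcm(f, g) = f·g / gcd(f, g); expanding and making the result monic gives the answer.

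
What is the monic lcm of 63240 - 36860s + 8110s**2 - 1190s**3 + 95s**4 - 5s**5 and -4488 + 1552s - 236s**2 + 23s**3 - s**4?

Apply the Euclidean algorithm:
  -5s**5 + 95s**4 - 1190s**3 + 8110s**2 - 36860s + 63240 = (5s + 20)(-s**4 + 23s**3 - 236s**2 + 1552s - 4488) + (-470s**3 + 5070s**2 - 45460s + 153000)
  -s**4 + 23s**3 - 236s**2 + 1552s - 4488 = ((1/470)s - 287/11045)(-470s**3 + 5070s**2 - 45460s + 153000) + (-(16644/2209)s**2 + (99864/2209)s - 1131792/2209)
  -470s**3 + 5070s**2 - 45460s + 153000 = ((519115/8322)s - 828375/2774)(-(16644/2209)s**2 + (99864/2209)s - 1131792/2209) + (0)
Last nonzero remainder: -(16644/2209)s**2 + (99864/2209)s - 1131792/2209. Dividing through by -16644/2209 gives the monic gcd s**2 - 6s + 68.
Then lcm(f, g) = f·g / gcd(f, g); expanding and making the result monic gives the answer.

-834768 + 701568s - 245024s**2 + 50654s**3 - 6922s**4 + 627s**5 - 36s**6 + s**7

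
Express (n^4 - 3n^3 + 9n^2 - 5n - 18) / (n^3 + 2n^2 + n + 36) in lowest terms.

Euclidean algorithm in ℚ[n]:
  n^4 - 3n^3 + 9n^2 - 5n - 18 = (n - 5)(n^3 + 2n^2 + n + 36) + (18n^2 - 36n + 162)
  n^3 + 2n^2 + n + 36 = ((1/18)n + 2/9)(18n^2 - 36n + 162) + (0)
Last nonzero remainder: 18n^2 - 36n + 162. Dividing through by 18 gives the monic gcd n^2 - 2n + 9.
Cancel n^2 - 2n + 9 from numerator and denominator to get the reduced form.

(n^2 - n - 2)/(n + 4)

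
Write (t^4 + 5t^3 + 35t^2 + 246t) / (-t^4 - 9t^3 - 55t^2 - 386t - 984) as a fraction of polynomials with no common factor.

By polynomial division,
  t^4 + 5t^3 + 35t^2 + 246t = (-1)(-t^4 - 9t^3 - 55t^2 - 386t - 984) + (-4t^3 - 20t^2 - 140t - 984)
  -t^4 - 9t^3 - 55t^2 - 386t - 984 = ((1/4)t + 1)(-4t^3 - 20t^2 - 140t - 984) + (0)
Last nonzero remainder: -4t^3 - 20t^2 - 140t - 984. Dividing through by -4 gives the monic gcd t^3 + 5t^2 + 35t + 246.
Cancel t^3 + 5t^2 + 35t + 246 from numerator and denominator to get the reduced form.

(-t)/(t + 4)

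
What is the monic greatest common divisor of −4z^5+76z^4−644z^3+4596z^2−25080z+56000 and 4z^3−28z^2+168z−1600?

Apply the Euclidean algorithm:
  −4z^5+76z^4−644z^3+4596z^2−25080z+56000 = (−z^2+12z−35)(4z^3−28z^2+168z−1600) + (0)
Last nonzero remainder: 4z^3−28z^2+168z−1600. Dividing through by 4 gives the monic gcd z^3−7z^2+42z−400.

z^3−7z^2+42z−400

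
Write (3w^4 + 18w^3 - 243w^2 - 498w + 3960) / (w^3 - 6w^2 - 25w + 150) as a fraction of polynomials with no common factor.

By polynomial division,
  3w^4 + 18w^3 - 243w^2 - 498w + 3960 = (3w + 36)(w^3 - 6w^2 - 25w + 150) + (48w^2 - 48w - 1440)
  w^3 - 6w^2 - 25w + 150 = ((1/48)w - 5/48)(48w^2 - 48w - 1440) + (0)
Last nonzero remainder: 48w^2 - 48w - 1440. Dividing through by 48 gives the monic gcd w^2 - w - 30.
Cancel w^2 - w - 30 from numerator and denominator to get the reduced form.

(3w^2 + 21w - 132)/(w - 5)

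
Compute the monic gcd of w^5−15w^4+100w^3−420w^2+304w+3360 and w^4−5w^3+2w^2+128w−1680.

w^3−11w^2+68w−280

By polynomial division,
  w^5−15w^4+100w^3−420w^2+304w+3360 = (w−10)(w^4−5w^3+2w^2+128w−1680) + (48w^3−528w^2+3264w−13440)
  w^4−5w^3+2w^2+128w−1680 = ((1/48)w+1/8)(48w^3−528w^2+3264w−13440) + (0)
Last nonzero remainder: 48w^3−528w^2+3264w−13440. Dividing through by 48 gives the monic gcd w^3−11w^2+68w−280.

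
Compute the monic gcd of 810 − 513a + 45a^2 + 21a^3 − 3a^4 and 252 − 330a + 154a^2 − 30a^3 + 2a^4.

Apply the Euclidean algorithm:
  −3a^4 + 21a^3 + 45a^2 − 513a + 810 = (−3/2)(2a^4 − 30a^3 + 154a^2 − 330a + 252) + (−24a^3 + 276a^2 − 1008a + 1188)
  2a^4 − 30a^3 + 154a^2 − 330a + 252 = (−(1/12)a + 7/24)(−24a^3 + 276a^2 − 1008a + 1188) + (−(21/2)a^2 + 63a − 189/2)
  −24a^3 + 276a^2 − 1008a + 1188 = ((16/7)a − 88/7)(−(21/2)a^2 + 63a − 189/2) + (0)
Last nonzero remainder: −(21/2)a^2 + 63a − 189/2. Dividing through by −21/2 gives the monic gcd a^2 − 6a + 9.

9 − 6a + a^2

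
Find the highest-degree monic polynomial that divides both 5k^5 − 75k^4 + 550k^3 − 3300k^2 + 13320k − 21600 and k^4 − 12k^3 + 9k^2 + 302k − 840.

k^2 − 10k + 24

By polynomial division,
  5k^5 − 75k^4 + 550k^3 − 3300k^2 + 13320k − 21600 = (5k − 15)(k^4 − 12k^3 + 9k^2 + 302k − 840) + (325k^3 − 4675k^2 + 22050k − 34200)
  k^4 − 12k^3 + 9k^2 + 302k − 840 = ((1/325)k + 31/4225)(325k^3 − 4675k^2 + 22050k − 34200) + (−(4148/169)k^2 + (41480/169)k − 99552/169)
  325k^3 − 4675k^2 + 22050k − 34200 = (−(54925/4148)k + 240825/4148)(−(4148/169)k^2 + (41480/169)k − 99552/169) + (0)
Last nonzero remainder: −(4148/169)k^2 + (41480/169)k − 99552/169. Dividing through by −4148/169 gives the monic gcd k^2 − 10k + 24.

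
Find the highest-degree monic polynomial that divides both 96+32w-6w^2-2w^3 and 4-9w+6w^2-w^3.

Euclidean algorithm in ℚ[w]:
  -2w^3-6w^2+32w+96 = (2)(-w^3+6w^2-9w+4) + (-18w^2+50w+88)
  -w^3+6w^2-9w+4 = ((1/18)w-29/162)(-18w^2+50w+88) + (-(400/81)w+1600/81)
  -18w^2+50w+88 = ((729/200)w+891/200)(-(400/81)w+1600/81) + (0)
Last nonzero remainder: -(400/81)w+1600/81. Dividing through by -400/81 gives the monic gcd w-4.

-4+w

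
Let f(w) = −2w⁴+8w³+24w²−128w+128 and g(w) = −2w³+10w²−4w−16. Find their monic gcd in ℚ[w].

w²−6w+8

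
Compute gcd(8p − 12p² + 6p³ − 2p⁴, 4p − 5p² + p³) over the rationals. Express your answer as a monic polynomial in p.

Repeated division with remainder:
  −2p⁴ + 6p³ − 12p² + 8p = (−2p − 4)(p³ − 5p² + 4p) + (−24p² + 24p)
  p³ − 5p² + 4p = (−(1/24)p + 1/6)(−24p² + 24p) + (0)
Last nonzero remainder: −24p² + 24p. Dividing through by −24 gives the monic gcd p² − p.

−p + p²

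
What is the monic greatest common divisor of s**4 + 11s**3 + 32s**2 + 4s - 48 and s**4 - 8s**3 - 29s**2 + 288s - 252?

s**2 + 5s - 6

Repeated division with remainder:
  s**4 + 11s**3 + 32s**2 + 4s - 48 = (s**4 - 8s**3 - 29s**2 + 288s - 252) + (19s**3 + 61s**2 - 284s + 204)
  s**4 - 8s**3 - 29s**2 + 288s - 252 = ((1/19)s - 213/361)(19s**3 + 61s**2 - 284s + 204) + ((7920/361)s**2 + (39600/361)s - 47520/361)
  19s**3 + 61s**2 - 284s + 204 = ((6859/7920)s - 6137/3960)((7920/361)s**2 + (39600/361)s - 47520/361) + (0)
Last nonzero remainder: (7920/361)s**2 + (39600/361)s - 47520/361. Dividing through by 7920/361 gives the monic gcd s**2 + 5s - 6.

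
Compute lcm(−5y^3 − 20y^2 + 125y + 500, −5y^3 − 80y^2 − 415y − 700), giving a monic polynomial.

y^4 + 11y^3 + 3y^2 − 275y − 700

By polynomial division,
  −5y^3 − 20y^2 + 125y + 500 = (−5y^3 − 80y^2 − 415y − 700) + (60y^2 + 540y + 1200)
  −5y^3 − 80y^2 − 415y − 700 = (−(1/12)y − 7/12)(60y^2 + 540y + 1200) + (0)
Last nonzero remainder: 60y^2 + 540y + 1200. Dividing through by 60 gives the monic gcd y^2 + 9y + 20.
Then lcm(f, g) = f·g / gcd(f, g); expanding and making the result monic gives the answer.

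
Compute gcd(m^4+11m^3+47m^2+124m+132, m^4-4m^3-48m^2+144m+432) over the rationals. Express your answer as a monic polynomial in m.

m^2+8m+12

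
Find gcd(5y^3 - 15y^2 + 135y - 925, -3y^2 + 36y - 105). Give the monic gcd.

Euclidean algorithm in ℚ[y]:
  5y^3 - 15y^2 + 135y - 925 = (-(5/3)y - 15)(-3y^2 + 36y - 105) + (500y - 2500)
  -3y^2 + 36y - 105 = (-(3/500)y + 21/500)(500y - 2500) + (0)
Last nonzero remainder: 500y - 2500. Dividing through by 500 gives the monic gcd y - 5.

y - 5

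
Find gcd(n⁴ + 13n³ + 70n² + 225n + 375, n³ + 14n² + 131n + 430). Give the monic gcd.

Repeated division with remainder:
  n⁴ + 13n³ + 70n² + 225n + 375 = (n - 1)(n³ + 14n² + 131n + 430) + (-47n² - 74n + 805)
  n³ + 14n² + 131n + 430 = (-(1/47)n - 584/2209)(-47n² - 74n + 805) + ((283998/2209)n + 1419990/2209)
  -47n² - 74n + 805 = (-(103823/283998)n + 355649/283998)((283998/2209)n + 1419990/2209) + (0)
Last nonzero remainder: (283998/2209)n + 1419990/2209. Dividing through by 283998/2209 gives the monic gcd n + 5.

n + 5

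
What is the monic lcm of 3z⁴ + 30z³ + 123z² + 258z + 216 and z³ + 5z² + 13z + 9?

Euclidean algorithm in ℚ[z]:
  3z⁴ + 30z³ + 123z² + 258z + 216 = (3z + 15)(z³ + 5z² + 13z + 9) + (9z² + 36z + 81)
  z³ + 5z² + 13z + 9 = ((1/9)z + 1/9)(9z² + 36z + 81) + (0)
Last nonzero remainder: 9z² + 36z + 81. Dividing through by 9 gives the monic gcd z² + 4z + 9.
Then lcm(f, g) = f·g / gcd(f, g); expanding and making the result monic gives the answer.

z⁵ + 11z⁴ + 51z³ + 127z² + 158z + 72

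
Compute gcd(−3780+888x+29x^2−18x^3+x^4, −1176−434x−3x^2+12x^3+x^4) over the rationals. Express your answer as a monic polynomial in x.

−42+x+x^2

Apply the Euclidean algorithm:
  x^4−18x^3+29x^2+888x−3780 = (x^4+12x^3−3x^2−434x−1176) + (−30x^3+32x^2+1322x−2604)
  x^4+12x^3−3x^2−434x−1176 = (−(1/30)x−98/225)(−30x^3+32x^2+1322x−2604) + ((12376/225)x^2+(12376/225)x−173264/75)
  −30x^3+32x^2+1322x−2604 = (−(3375/6188)x+6975/6188)((12376/225)x^2+(12376/225)x−173264/75) + (0)
Last nonzero remainder: (12376/225)x^2+(12376/225)x−173264/75. Dividing through by 12376/225 gives the monic gcd x^2+x−42.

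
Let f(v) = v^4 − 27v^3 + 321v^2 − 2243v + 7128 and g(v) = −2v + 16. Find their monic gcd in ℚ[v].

v − 8

Apply the Euclidean algorithm:
  v^4 − 27v^3 + 321v^2 − 2243v + 7128 = (−(1/2)v^3 + (19/2)v^2 − (169/2)v + 891/2)(−2v + 16) + (0)
Last nonzero remainder: −2v + 16. Dividing through by −2 gives the monic gcd v − 8.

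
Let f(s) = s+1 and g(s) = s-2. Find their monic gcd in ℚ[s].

By polynomial division,
  s+1 = (s-2) + (3)
  s-2 = ((1/3)s-2/3)(3) + (0)
The last nonzero remainder is the constant 3, so the polynomials are coprime and gcd = 1.

1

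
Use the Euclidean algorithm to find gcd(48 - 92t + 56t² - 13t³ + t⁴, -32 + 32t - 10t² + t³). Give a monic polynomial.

8 - 6t + t²

Euclidean algorithm in ℚ[t]:
  t⁴ - 13t³ + 56t² - 92t + 48 = (t - 3)(t³ - 10t² + 32t - 32) + (-6t² + 36t - 48)
  t³ - 10t² + 32t - 32 = (-(1/6)t + 2/3)(-6t² + 36t - 48) + (0)
Last nonzero remainder: -6t² + 36t - 48. Dividing through by -6 gives the monic gcd t² - 6t + 8.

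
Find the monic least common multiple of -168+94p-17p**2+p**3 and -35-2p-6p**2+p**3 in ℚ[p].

-840+302p-159p**2+82p**3-16p**4+p**5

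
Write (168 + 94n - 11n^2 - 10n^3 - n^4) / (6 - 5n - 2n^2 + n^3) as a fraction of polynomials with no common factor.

(-28 - 11n - n^2)/(-1 + n)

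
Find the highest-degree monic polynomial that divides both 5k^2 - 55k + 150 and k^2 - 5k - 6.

k - 6

By polynomial division,
  5k^2 - 55k + 150 = (5)(k^2 - 5k - 6) + (-30k + 180)
  k^2 - 5k - 6 = (-(1/30)k - 1/30)(-30k + 180) + (0)
Last nonzero remainder: -30k + 180. Dividing through by -30 gives the monic gcd k - 6.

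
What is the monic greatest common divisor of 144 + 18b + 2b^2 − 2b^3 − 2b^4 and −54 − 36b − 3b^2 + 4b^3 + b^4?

By polynomial division,
  −2b^4 − 2b^3 + 2b^2 + 18b + 144 = (−2)(b^4 + 4b^3 − 3b^2 − 36b − 54) + (6b^3 − 4b^2 − 54b + 36)
  b^4 + 4b^3 − 3b^2 − 36b − 54 = ((1/6)b + 7/9)(6b^3 − 4b^2 − 54b + 36) + ((82/9)b^2 − 82)
  6b^3 − 4b^2 − 54b + 36 = ((27/41)b − 18/41)((82/9)b^2 − 82) + (0)
Last nonzero remainder: (82/9)b^2 − 82. Dividing through by 82/9 gives the monic gcd b^2 − 9.

−9 + b^2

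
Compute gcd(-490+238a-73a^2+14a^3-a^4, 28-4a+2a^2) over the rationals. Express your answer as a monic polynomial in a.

By polynomial division,
  -a^4+14a^3-73a^2+238a-490 = (-(1/2)a^2+6a-35/2)(2a^2-4a+28) + (0)
Last nonzero remainder: 2a^2-4a+28. Dividing through by 2 gives the monic gcd a^2-2a+14.

14-2a+a^2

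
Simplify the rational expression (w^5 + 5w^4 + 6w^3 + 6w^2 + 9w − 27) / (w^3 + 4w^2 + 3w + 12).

(w^3 + 5w^2 + 3w − 9)/(w + 4)

By polynomial division,
  w^5 + 5w^4 + 6w^3 + 6w^2 + 9w − 27 = (w^2 + w − 1)(w^3 + 4w^2 + 3w + 12) + (−5w^2 − 15)
  w^3 + 4w^2 + 3w + 12 = (−(1/5)w − 4/5)(−5w^2 − 15) + (0)
Last nonzero remainder: −5w^2 − 15. Dividing through by −5 gives the monic gcd w^2 + 3.
Cancel w^2 + 3 from numerator and denominator to get the reduced form.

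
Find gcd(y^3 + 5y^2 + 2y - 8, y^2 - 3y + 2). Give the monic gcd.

Repeated division with remainder:
  y^3 + 5y^2 + 2y - 8 = (y + 8)(y^2 - 3y + 2) + (24y - 24)
  y^2 - 3y + 2 = ((1/24)y - 1/12)(24y - 24) + (0)
Last nonzero remainder: 24y - 24. Dividing through by 24 gives the monic gcd y - 1.

y - 1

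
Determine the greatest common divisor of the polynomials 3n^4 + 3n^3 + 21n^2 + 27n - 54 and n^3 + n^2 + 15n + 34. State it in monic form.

Euclidean algorithm in ℚ[n]:
  3n^4 + 3n^3 + 21n^2 + 27n - 54 = (3n)(n^3 + n^2 + 15n + 34) + (-24n^2 - 75n - 54)
  n^3 + n^2 + 15n + 34 = (-(1/24)n + 17/192)(-24n^2 - 75n - 54) + ((1241/64)n + 1241/32)
  -24n^2 - 75n - 54 = (-(1536/1241)n - 1728/1241)((1241/64)n + 1241/32) + (0)
Last nonzero remainder: (1241/64)n + 1241/32. Dividing through by 1241/64 gives the monic gcd n + 2.

n + 2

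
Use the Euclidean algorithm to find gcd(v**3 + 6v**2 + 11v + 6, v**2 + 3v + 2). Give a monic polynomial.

v**2 + 3v + 2

Euclidean algorithm in ℚ[v]:
  v**3 + 6v**2 + 11v + 6 = (v + 3)(v**2 + 3v + 2) + (0)
The last nonzero remainder v**2 + 3v + 2 is already monic.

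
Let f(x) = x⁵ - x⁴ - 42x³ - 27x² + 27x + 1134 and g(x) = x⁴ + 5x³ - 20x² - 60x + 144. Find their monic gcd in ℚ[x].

x² + 3x - 18

By polynomial division,
  x⁵ - x⁴ - 42x³ - 27x² + 27x + 1134 = (x - 6)(x⁴ + 5x³ - 20x² - 60x + 144) + (8x³ - 87x² - 477x + 1998)
  x⁴ + 5x³ - 20x² - 60x + 144 = ((1/8)x + 127/64)(8x³ - 87x² - 477x + 1998) + ((13585/64)x² + (40755/64)x - 122265/32)
  8x³ - 87x² - 477x + 1998 = ((512/13585)x - 7104/13585)((13585/64)x² + (40755/64)x - 122265/32) + (0)
Last nonzero remainder: (13585/64)x² + (40755/64)x - 122265/32. Dividing through by 13585/64 gives the monic gcd x² + 3x - 18.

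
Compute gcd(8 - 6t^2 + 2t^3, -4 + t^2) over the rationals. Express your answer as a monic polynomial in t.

Repeated division with remainder:
  2t^3 - 6t^2 + 8 = (2t - 6)(t^2 - 4) + (8t - 16)
  t^2 - 4 = ((1/8)t + 1/4)(8t - 16) + (0)
Last nonzero remainder: 8t - 16. Dividing through by 8 gives the monic gcd t - 2.

-2 + t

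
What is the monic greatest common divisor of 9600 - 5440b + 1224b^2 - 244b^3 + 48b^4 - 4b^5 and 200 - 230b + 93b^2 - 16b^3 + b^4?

-100 + 65b - 14b^2 + b^3

By polynomial division,
  -4b^5 + 48b^4 - 244b^3 + 1224b^2 - 5440b + 9600 = (-4b - 16)(b^4 - 16b^3 + 93b^2 - 230b + 200) + (-128b^3 + 1792b^2 - 8320b + 12800)
  b^4 - 16b^3 + 93b^2 - 230b + 200 = (-(1/128)b + 1/64)(-128b^3 + 1792b^2 - 8320b + 12800) + (0)
Last nonzero remainder: -128b^3 + 1792b^2 - 8320b + 12800. Dividing through by -128 gives the monic gcd b^3 - 14b^2 + 65b - 100.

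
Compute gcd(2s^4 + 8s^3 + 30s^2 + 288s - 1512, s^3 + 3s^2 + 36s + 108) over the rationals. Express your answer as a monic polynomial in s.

Euclidean algorithm in ℚ[s]:
  2s^4 + 8s^3 + 30s^2 + 288s - 1512 = (2s + 2)(s^3 + 3s^2 + 36s + 108) + (-48s^2 - 1728)
  s^3 + 3s^2 + 36s + 108 = (-(1/48)s - 1/16)(-48s^2 - 1728) + (0)
Last nonzero remainder: -48s^2 - 1728. Dividing through by -48 gives the monic gcd s^2 + 36.

s^2 + 36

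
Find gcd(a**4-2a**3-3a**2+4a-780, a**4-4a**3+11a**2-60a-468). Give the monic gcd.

a**3-7a**2+32a-156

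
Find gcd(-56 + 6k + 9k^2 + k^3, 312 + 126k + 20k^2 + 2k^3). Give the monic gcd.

Apply the Euclidean algorithm:
  k^3 + 9k^2 + 6k - 56 = (1/2)(2k^3 + 20k^2 + 126k + 312) + (-k^2 - 57k - 212)
  2k^3 + 20k^2 + 126k + 312 = (-2k + 94)(-k^2 - 57k - 212) + (5060k + 20240)
  -k^2 - 57k - 212 = (-(1/5060)k - 53/5060)(5060k + 20240) + (0)
Last nonzero remainder: 5060k + 20240. Dividing through by 5060 gives the monic gcd k + 4.

4 + k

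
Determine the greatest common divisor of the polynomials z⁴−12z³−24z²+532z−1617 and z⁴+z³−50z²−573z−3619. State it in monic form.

Euclidean algorithm in ℚ[z]:
  z⁴−12z³−24z²+532z−1617 = (z⁴+z³−50z²−573z−3619) + (−13z³+26z²+1105z+2002)
  z⁴+z³−50z²−573z−3619 = (−(1/13)z−3/13)(−13z³+26z²+1105z+2002) + (41z²−164z−3157)
  −13z³+26z²+1105z+2002 = (−(13/41)z−26/41)(41z²−164z−3157) + (0)
Last nonzero remainder: 41z²−164z−3157. Dividing through by 41 gives the monic gcd z²−4z−77.

z²−4z−77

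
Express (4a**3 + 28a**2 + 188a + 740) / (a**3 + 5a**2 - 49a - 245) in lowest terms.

Apply the Euclidean algorithm:
  4a**3 + 28a**2 + 188a + 740 = (4)(a**3 + 5a**2 - 49a - 245) + (8a**2 + 384a + 1720)
  a**3 + 5a**2 - 49a - 245 = ((1/8)a - 43/8)(8a**2 + 384a + 1720) + (1800a + 9000)
  8a**2 + 384a + 1720 = ((1/225)a + 43/225)(1800a + 9000) + (0)
Last nonzero remainder: 1800a + 9000. Dividing through by 1800 gives the monic gcd a + 5.
Cancel a + 5 from numerator and denominator to get the reduced form.

(4a**2 + 8a + 148)/(a**2 - 49)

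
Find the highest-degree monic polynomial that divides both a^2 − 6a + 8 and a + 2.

Repeated division with remainder:
  a^2 − 6a + 8 = (a − 8)(a + 2) + (24)
  a + 2 = ((1/24)a + 1/12)(24) + (0)
The last nonzero remainder is the constant 24, so the polynomials are coprime and gcd = 1.

1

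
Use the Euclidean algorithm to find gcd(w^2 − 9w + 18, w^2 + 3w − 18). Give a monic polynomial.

Euclidean algorithm in ℚ[w]:
  w^2 − 9w + 18 = (w^2 + 3w − 18) + (−12w + 36)
  w^2 + 3w − 18 = (−(1/12)w − 1/2)(−12w + 36) + (0)
Last nonzero remainder: −12w + 36. Dividing through by −12 gives the monic gcd w − 3.

w − 3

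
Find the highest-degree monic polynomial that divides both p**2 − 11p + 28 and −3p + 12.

Repeated division with remainder:
  p**2 − 11p + 28 = (−(1/3)p + 7/3)(−3p + 12) + (0)
Last nonzero remainder: −3p + 12. Dividing through by −3 gives the monic gcd p − 4.

p − 4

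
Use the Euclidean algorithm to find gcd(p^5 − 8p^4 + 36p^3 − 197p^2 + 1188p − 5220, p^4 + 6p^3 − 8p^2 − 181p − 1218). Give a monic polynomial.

p^3 − p^2 − p − 174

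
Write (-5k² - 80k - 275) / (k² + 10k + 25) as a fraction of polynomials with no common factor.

By polynomial division,
  -5k² - 80k - 275 = (-5)(k² + 10k + 25) + (-30k - 150)
  k² + 10k + 25 = (-(1/30)k - 1/6)(-30k - 150) + (0)
Last nonzero remainder: -30k - 150. Dividing through by -30 gives the monic gcd k + 5.
Cancel k + 5 from numerator and denominator to get the reduced form.

(-5k - 55)/(k + 5)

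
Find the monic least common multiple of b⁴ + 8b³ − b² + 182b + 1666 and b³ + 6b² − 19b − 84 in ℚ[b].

b⁶ + 7b⁵ − 21b⁴ + 87b³ + 1496b² − 3850b − 19992

Euclidean algorithm in ℚ[b]:
  b⁴ + 8b³ − b² + 182b + 1666 = (b + 2)(b³ + 6b² − 19b − 84) + (6b² + 304b + 1834)
  b³ + 6b² − 19b − 84 = ((1/6)b − 67/9)(6b² + 304b + 1834) + ((17446/9)b + 122122/9)
  6b² + 304b + 1834 = ((27/8723)b + 1179/8723)((17446/9)b + 122122/9) + (0)
Last nonzero remainder: (17446/9)b + 122122/9. Dividing through by 17446/9 gives the monic gcd b + 7.
Then lcm(f, g) = f·g / gcd(f, g); expanding and making the result monic gives the answer.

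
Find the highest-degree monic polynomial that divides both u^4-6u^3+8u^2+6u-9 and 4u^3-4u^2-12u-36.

By polynomial division,
  u^4-6u^3+8u^2+6u-9 = ((1/4)u-5/4)(4u^3-4u^2-12u-36) + (6u^2-54)
  4u^3-4u^2-12u-36 = ((2/3)u-2/3)(6u^2-54) + (24u-72)
  6u^2-54 = ((1/4)u+3/4)(24u-72) + (0)
Last nonzero remainder: 24u-72. Dividing through by 24 gives the monic gcd u-3.

u-3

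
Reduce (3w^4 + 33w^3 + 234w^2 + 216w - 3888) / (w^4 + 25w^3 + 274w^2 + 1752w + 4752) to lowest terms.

(3w - 9)/(w + 11)

By polynomial division,
  3w^4 + 33w^3 + 234w^2 + 216w - 3888 = (3)(w^4 + 25w^3 + 274w^2 + 1752w + 4752) + (-42w^3 - 588w^2 - 5040w - 18144)
  w^4 + 25w^3 + 274w^2 + 1752w + 4752 = (-(1/42)w - 11/42)(-42w^3 - 588w^2 - 5040w - 18144) + (0)
Last nonzero remainder: -42w^3 - 588w^2 - 5040w - 18144. Dividing through by -42 gives the monic gcd w^3 + 14w^2 + 120w + 432.
Cancel w^3 + 14w^2 + 120w + 432 from numerator and denominator to get the reduced form.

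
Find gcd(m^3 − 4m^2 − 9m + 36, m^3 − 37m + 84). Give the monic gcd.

m^2 − 7m + 12

Euclidean algorithm in ℚ[m]:
  m^3 − 4m^2 − 9m + 36 = (m^3 − 37m + 84) + (−4m^2 + 28m − 48)
  m^3 − 37m + 84 = (−(1/4)m − 7/4)(−4m^2 + 28m − 48) + (0)
Last nonzero remainder: −4m^2 + 28m − 48. Dividing through by −4 gives the monic gcd m^2 − 7m + 12.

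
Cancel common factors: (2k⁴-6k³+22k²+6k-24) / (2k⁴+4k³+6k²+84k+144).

(k²-1)/(k²+5k+6)

By polynomial division,
  2k⁴-6k³+22k²+6k-24 = (2k⁴+4k³+6k²+84k+144) + (-10k³+16k²-78k-168)
  2k⁴+4k³+6k²+84k+144 = (-(1/5)k-18/25)(-10k³+16k²-78k-168) + ((48/25)k²-(144/25)k+576/25)
  -10k³+16k²-78k-168 = (-(125/24)k-175/24)((48/25)k²-(144/25)k+576/25) + (0)
Last nonzero remainder: (48/25)k²-(144/25)k+576/25. Dividing through by 48/25 gives the monic gcd k²-3k+12.
Cancel k²-3k+12 from numerator and denominator to get the reduced form.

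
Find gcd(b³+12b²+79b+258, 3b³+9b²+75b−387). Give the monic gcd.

By polynomial division,
  b³+12b²+79b+258 = (1/3)(3b³+9b²+75b−387) + (9b²+54b+387)
  3b³+9b²+75b−387 = ((1/3)b−1)(9b²+54b+387) + (0)
Last nonzero remainder: 9b²+54b+387. Dividing through by 9 gives the monic gcd b²+6b+43.

b²+6b+43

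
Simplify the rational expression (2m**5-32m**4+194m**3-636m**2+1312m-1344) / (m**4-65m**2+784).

(2m**3-10m**2+28m-48)/(m**2+11m+28)

By polynomial division,
  2m**5-32m**4+194m**3-636m**2+1312m-1344 = (2m-32)(m**4-65m**2+784) + (324m**3-2716m**2-256m+23744)
  m**4-65m**2+784 = ((1/324)m+679/26244)(324m**3-2716m**2-256m+23744) + ((39760/6561)m**2-(437360/6561)m+1113280/6561)
  324m**3-2716m**2-256m+23744 = ((531441/9940)m+347733/2485)((39760/6561)m**2-(437360/6561)m+1113280/6561) + (0)
Last nonzero remainder: (39760/6561)m**2-(437360/6561)m+1113280/6561. Dividing through by 39760/6561 gives the monic gcd m**2-11m+28.
Cancel m**2-11m+28 from numerator and denominator to get the reduced form.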